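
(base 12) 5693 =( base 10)9615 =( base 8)22617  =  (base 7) 40014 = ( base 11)7251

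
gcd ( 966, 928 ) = 2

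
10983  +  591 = 11574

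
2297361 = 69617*33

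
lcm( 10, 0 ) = 0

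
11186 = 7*1598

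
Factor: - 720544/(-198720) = 2^( - 1 )*3^(-3 )* 5^(-1 )*11^1*89^1 = 979/270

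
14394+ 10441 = 24835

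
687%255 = 177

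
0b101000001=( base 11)272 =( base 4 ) 11001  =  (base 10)321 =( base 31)ab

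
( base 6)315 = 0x77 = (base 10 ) 119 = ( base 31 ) 3Q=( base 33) 3K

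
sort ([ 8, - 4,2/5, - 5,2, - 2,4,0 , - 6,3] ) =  [ - 6, - 5, - 4, - 2, 0,2/5,2,3 , 4, 8 ]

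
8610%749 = 371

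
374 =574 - 200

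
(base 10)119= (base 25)4J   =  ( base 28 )47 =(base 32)3n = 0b1110111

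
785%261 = 2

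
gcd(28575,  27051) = 381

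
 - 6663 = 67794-74457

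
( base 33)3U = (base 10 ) 129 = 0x81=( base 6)333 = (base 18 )73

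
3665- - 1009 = 4674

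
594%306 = 288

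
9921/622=15  +  591/622 = 15.95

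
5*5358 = 26790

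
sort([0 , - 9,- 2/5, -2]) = [-9,-2, - 2/5,  0 ] 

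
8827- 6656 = 2171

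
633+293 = 926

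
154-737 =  - 583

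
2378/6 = 1189/3 =396.33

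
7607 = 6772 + 835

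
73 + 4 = 77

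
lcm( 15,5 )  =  15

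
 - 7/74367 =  - 7/74367=- 0.00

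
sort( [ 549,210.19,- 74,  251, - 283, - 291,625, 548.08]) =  [-291 , - 283, - 74  ,  210.19,  251,548.08, 549, 625]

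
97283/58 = 97283/58= 1677.29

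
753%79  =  42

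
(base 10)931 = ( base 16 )3a3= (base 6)4151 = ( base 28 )157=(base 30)111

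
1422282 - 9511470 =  - 8089188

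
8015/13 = 616+ 7/13 =616.54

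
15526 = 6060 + 9466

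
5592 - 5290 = 302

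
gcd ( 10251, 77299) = 17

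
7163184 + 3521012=10684196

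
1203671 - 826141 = 377530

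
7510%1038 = 244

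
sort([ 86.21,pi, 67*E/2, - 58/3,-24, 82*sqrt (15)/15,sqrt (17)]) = [ - 24,  -  58/3, pi,  sqrt( 17 ),82*sqrt( 15)/15, 86.21  ,  67 * E/2]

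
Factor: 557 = 557^1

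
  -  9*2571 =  - 23139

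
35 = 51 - 16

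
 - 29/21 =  - 2 +13/21 = - 1.38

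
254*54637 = 13877798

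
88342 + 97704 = 186046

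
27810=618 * 45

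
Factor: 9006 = 2^1*3^1*19^1*  79^1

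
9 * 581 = 5229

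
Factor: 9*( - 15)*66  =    -  8910 = - 2^1*3^4* 5^1 * 11^1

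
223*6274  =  1399102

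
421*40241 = 16941461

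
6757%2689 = 1379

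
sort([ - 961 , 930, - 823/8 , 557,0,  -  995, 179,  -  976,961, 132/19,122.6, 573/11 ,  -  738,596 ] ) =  [ - 995, - 976, - 961, - 738, - 823/8 , 0,132/19,573/11, 122.6,179, 557, 596,930, 961]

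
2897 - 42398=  - 39501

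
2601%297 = 225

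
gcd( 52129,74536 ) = 77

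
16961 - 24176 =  - 7215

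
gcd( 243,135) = 27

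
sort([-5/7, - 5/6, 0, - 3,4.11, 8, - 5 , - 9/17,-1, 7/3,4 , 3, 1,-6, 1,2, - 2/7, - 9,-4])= [  -  9 , - 6,-5,-4, - 3 , -1, - 5/6, - 5/7, - 9/17,-2/7, 0,1,1,2,7/3,3,4,4.11,8]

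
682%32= 10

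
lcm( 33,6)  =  66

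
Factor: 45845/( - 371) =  - 5^1*7^( - 1) * 173^1 = -  865/7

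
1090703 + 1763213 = 2853916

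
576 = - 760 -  - 1336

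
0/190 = 0 = 0.00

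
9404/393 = 23+365/393 = 23.93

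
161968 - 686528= - 524560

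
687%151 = 83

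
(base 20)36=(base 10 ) 66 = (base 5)231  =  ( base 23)2k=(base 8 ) 102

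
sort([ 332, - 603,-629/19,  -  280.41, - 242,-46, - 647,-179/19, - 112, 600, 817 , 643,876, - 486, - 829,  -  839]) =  [ - 839, - 829 , - 647,  -  603, - 486, - 280.41,  -  242,  -  112  ,  -  46, - 629/19, - 179/19,332, 600, 643,817, 876]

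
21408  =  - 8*(-2676 ) 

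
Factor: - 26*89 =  - 2^1*13^1*89^1 = - 2314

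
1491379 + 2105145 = 3596524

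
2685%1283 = 119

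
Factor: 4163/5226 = 2^ (-1)*3^( - 1 )*13^(-1)*23^1 * 67^( - 1) * 181^1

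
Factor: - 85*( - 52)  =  2^2* 5^1 * 13^1*17^1 = 4420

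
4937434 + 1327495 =6264929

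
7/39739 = 1/5677 = 0.00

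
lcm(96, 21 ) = 672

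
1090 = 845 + 245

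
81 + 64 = 145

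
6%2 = 0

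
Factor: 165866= 2^1*239^1 * 347^1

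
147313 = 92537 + 54776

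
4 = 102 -98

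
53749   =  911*59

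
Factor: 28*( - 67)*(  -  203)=380828 = 2^2*7^2 * 29^1*67^1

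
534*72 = 38448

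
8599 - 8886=-287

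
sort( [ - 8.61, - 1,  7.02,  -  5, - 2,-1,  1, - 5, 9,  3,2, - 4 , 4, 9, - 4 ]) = [ - 8.61, -5, - 5, - 4, - 4,-2, - 1, - 1, 1,2,  3,  4,7.02, 9,9] 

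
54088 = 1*54088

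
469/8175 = 469/8175 = 0.06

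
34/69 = 34/69 = 0.49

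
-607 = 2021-2628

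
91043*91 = 8284913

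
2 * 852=1704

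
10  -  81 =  - 71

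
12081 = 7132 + 4949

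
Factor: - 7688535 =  - 3^1*5^1*512569^1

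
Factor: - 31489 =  - 31489^1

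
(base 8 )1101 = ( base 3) 210101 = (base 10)577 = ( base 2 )1001000001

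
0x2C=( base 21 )22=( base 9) 48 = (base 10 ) 44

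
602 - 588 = 14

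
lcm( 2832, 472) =2832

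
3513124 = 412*8527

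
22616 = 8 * 2827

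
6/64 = 3/32 = 0.09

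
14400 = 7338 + 7062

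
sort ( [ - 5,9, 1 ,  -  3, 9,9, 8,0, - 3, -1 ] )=[ - 5,-3,- 3,- 1 , 0,1,8,9,9,  9]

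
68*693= 47124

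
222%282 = 222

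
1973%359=178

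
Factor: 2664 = 2^3*3^2 * 37^1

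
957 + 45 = 1002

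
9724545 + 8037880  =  17762425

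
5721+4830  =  10551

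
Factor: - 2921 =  - 23^1*127^1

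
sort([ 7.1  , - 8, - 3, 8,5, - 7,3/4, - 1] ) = [ - 8,- 7, - 3,  -  1, 3/4,  5, 7.1,  8 ]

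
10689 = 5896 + 4793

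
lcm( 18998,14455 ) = 664930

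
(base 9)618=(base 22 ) 10J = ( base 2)111110111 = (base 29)ha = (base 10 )503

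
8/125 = 8/125  =  0.06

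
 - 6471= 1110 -7581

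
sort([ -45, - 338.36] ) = [ - 338.36,-45] 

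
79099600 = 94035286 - 14935686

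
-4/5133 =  - 1+5129/5133 =- 0.00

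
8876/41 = 216 + 20/41= 216.49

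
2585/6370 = 517/1274 = 0.41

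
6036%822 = 282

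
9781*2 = 19562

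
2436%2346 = 90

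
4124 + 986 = 5110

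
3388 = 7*484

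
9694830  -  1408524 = 8286306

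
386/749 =386/749 =0.52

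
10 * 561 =5610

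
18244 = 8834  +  9410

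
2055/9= 228 + 1/3 =228.33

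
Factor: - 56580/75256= - 615/818 = - 2^(-1)* 3^1*5^1 * 41^1 *409^( - 1 )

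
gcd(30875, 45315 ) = 95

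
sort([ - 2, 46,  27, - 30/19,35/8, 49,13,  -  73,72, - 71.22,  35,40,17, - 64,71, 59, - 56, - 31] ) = [ - 73,-71.22 ,  -  64, - 56, - 31, - 2, - 30/19, 35/8,13, 17, 27 , 35, 40,  46,  49,59, 71,  72 ] 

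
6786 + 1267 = 8053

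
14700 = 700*21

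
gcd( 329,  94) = 47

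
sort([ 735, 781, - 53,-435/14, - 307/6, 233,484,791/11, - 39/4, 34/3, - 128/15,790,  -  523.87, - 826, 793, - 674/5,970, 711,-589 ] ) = [ - 826, - 589, - 523.87, - 674/5, - 53, - 307/6, - 435/14, - 39/4, - 128/15, 34/3,791/11, 233 , 484 , 711, 735,781,  790,  793, 970 ] 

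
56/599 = 56/599 = 0.09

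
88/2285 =88/2285  =  0.04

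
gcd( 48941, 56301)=1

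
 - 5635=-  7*805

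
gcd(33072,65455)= 689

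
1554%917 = 637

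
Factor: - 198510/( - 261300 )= 509/670 = 2^( - 1)*5^( - 1)*67^( - 1)*509^1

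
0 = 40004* 0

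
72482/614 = 36241/307 = 118.05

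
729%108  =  81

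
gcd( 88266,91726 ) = 2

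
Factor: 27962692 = 2^2 * 6990673^1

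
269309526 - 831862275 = - 562552749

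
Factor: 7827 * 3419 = 3^1*13^1*263^1 * 2609^1 = 26760513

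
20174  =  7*2882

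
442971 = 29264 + 413707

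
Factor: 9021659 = 1181^1  *  7639^1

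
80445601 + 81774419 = 162220020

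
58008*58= 3364464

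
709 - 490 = 219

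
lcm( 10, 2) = 10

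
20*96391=1927820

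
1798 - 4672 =-2874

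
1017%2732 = 1017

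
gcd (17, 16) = 1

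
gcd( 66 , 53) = 1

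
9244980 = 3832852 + 5412128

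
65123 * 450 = 29305350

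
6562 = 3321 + 3241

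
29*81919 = 2375651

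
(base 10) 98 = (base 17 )5D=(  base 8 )142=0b1100010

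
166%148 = 18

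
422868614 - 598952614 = -176084000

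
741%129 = 96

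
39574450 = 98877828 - 59303378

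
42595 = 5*8519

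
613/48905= 613/48905=0.01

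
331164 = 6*55194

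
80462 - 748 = 79714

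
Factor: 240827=73^1*3299^1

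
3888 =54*72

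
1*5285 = 5285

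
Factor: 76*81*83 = 510948  =  2^2*3^4*19^1*83^1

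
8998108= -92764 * ( - 97) 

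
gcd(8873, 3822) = 1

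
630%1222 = 630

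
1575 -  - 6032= 7607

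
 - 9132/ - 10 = 4566/5= 913.20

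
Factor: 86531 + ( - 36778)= 11^1*4523^1 =49753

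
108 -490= -382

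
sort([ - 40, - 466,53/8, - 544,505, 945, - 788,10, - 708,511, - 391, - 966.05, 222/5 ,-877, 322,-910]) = [ - 966.05, - 910, - 877, - 788, - 708,- 544, - 466, - 391, - 40 , 53/8, 10,  222/5 , 322,505,511,945]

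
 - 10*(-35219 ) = 352190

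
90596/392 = 22649/98 = 231.11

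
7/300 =7/300 = 0.02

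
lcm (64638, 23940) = 646380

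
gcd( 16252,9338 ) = 2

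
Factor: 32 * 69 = 2208 = 2^5*3^1 * 23^1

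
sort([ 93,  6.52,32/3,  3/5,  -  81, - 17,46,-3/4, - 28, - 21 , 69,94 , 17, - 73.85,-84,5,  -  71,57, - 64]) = [ - 84,-81, - 73.85,- 71,-64, -28 , - 21,-17, - 3/4,3/5, 5,6.52, 32/3, 17,46, 57, 69 , 93,94 ]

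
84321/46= 84321/46 = 1833.07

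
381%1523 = 381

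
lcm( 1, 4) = 4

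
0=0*59889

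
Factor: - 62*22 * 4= - 5456=   - 2^4*11^1*31^1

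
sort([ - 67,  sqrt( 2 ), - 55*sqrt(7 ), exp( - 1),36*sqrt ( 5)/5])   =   [-55*sqrt( 7 ),-67 , exp(-1), sqrt( 2), 36*sqrt (5) /5] 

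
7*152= 1064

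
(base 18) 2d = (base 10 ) 49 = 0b110001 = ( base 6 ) 121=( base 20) 29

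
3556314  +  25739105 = 29295419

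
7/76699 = 1/10957 =0.00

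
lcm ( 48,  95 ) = 4560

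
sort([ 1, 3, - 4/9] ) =[ - 4/9,1,3] 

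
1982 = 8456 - 6474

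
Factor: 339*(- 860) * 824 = -240228960= - 2^5 *3^1 * 5^1*43^1 * 103^1*113^1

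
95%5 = 0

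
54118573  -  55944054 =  - 1825481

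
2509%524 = 413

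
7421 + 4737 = 12158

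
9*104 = 936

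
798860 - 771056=27804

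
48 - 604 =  - 556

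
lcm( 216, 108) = 216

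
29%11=7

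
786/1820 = 393/910 = 0.43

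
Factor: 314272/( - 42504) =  - 2^2*3^(-1 )*11^( - 1 ) * 61^1 = -244/33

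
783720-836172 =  - 52452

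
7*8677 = 60739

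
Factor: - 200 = -2^3 *5^2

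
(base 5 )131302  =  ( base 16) 1452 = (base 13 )24a2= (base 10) 5202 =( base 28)6hm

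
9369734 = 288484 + 9081250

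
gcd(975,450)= 75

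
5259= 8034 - 2775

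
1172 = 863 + 309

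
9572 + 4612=14184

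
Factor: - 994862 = - 2^1*11^2*4111^1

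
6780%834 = 108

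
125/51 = 125/51= 2.45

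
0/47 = 0 = 0.00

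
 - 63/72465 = -1 + 24134/24155 =-0.00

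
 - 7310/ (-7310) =1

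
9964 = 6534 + 3430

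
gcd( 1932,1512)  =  84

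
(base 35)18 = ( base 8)53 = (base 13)34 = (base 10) 43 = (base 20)23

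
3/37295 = 3/37295= 0.00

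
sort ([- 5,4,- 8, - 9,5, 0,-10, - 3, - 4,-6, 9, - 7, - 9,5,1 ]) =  [-10,-9, - 9, - 8, - 7, - 6, -5,-4,-3,0,1, 4,  5 , 5,9]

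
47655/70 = 680 + 11/14 = 680.79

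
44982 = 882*51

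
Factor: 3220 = 2^2*5^1*7^1*23^1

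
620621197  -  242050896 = 378570301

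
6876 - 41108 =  -34232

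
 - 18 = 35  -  53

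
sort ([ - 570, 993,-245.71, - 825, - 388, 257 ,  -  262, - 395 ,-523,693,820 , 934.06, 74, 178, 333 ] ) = [ - 825,-570, - 523, - 395, - 388,-262,-245.71,74, 178,257,333,  693,820, 934.06, 993 ] 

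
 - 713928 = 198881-912809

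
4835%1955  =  925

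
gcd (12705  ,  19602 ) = 363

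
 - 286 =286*(  -  1) 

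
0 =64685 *0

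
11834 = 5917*2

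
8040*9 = 72360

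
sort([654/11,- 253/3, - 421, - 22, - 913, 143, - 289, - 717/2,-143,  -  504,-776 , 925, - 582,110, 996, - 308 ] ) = [ - 913, - 776, - 582, - 504, - 421, - 717/2, - 308, - 289, - 143, - 253/3,-22,654/11, 110,143,925, 996 ]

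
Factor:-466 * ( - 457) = 212962= 2^1*233^1 * 457^1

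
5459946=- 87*( - 62758)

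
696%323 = 50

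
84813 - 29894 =54919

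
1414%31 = 19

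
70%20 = 10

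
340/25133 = 340/25133  =  0.01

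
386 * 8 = 3088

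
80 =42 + 38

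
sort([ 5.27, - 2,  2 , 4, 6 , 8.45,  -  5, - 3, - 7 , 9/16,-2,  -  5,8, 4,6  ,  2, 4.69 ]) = [ - 7, - 5, - 5, - 3, - 2, - 2,9/16, 2,2,4, 4,  4.69 , 5.27,6,6 , 8, 8.45 ]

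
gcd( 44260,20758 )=2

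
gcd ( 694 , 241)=1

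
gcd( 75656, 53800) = 8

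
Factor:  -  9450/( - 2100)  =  2^( - 1 )*3^2 = 9/2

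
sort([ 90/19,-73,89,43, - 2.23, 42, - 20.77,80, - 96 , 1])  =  [ - 96, - 73, - 20.77, - 2.23, 1, 90/19,42, 43,  80,89 ] 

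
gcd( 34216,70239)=13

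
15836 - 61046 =-45210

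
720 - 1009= - 289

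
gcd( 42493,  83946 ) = 1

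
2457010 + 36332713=38789723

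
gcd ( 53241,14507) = 1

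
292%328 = 292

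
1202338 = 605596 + 596742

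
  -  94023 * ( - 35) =3290805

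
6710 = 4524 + 2186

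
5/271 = 5/271= 0.02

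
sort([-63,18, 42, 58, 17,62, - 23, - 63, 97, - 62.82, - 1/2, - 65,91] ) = [ -65, - 63,-63,-62.82,-23,-1/2, 17,18,42,58, 62, 91,97]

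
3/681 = 1/227=0.00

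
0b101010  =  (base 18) 26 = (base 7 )60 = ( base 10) 42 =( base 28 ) 1e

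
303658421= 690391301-386732880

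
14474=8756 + 5718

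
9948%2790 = 1578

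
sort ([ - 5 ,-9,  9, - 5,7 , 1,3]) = [ - 9, - 5 , - 5,1,3,7,9] 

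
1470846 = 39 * 37714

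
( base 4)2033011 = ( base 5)243112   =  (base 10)9157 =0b10001111000101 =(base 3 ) 110120011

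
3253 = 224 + 3029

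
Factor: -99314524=-2^2*24828631^1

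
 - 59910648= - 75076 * 798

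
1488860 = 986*1510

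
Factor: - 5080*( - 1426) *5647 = 40907319760 = 2^4*5^1*23^1 * 31^1*127^1 * 5647^1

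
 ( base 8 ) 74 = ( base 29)22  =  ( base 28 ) 24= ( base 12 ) 50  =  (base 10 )60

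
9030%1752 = 270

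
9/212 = 9/212 =0.04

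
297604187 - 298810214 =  - 1206027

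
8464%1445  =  1239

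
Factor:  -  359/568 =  - 2^(-3) * 71^( - 1)*359^1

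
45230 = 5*9046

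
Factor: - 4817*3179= - 11^1*17^2*4817^1 = - 15313243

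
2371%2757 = 2371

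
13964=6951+7013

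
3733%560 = 373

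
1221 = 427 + 794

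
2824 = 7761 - 4937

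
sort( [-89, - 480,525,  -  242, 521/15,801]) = [-480,-242,-89, 521/15, 525, 801]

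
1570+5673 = 7243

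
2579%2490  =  89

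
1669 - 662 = 1007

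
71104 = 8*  8888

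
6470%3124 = 222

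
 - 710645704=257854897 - 968500601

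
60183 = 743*81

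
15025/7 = 15025/7 = 2146.43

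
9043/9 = 9043/9  =  1004.78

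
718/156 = 4 + 47/78 = 4.60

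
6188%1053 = 923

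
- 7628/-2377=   7628/2377 =3.21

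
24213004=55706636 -31493632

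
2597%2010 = 587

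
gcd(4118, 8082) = 2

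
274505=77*3565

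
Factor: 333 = 3^2 *37^1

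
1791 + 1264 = 3055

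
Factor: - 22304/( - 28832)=41^1 * 53^( - 1) = 41/53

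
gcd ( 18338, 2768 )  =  346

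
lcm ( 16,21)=336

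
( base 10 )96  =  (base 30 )36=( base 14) 6C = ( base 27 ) 3f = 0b1100000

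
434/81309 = 434/81309 = 0.01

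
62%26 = 10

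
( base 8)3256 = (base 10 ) 1710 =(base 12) ba6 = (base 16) 6ae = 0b11010101110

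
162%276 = 162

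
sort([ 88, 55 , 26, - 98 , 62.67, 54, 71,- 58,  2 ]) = [ - 98 , - 58,2 , 26, 54,  55,62.67, 71, 88 ] 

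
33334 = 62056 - 28722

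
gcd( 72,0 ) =72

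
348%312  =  36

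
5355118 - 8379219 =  - 3024101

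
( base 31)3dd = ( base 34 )2T1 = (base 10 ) 3299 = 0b110011100011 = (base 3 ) 11112012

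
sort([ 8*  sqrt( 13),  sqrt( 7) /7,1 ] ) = [ sqrt(7 )/7 , 1, 8*sqrt( 13 ) ]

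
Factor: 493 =17^1 *29^1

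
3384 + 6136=9520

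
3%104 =3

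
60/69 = 20/23 = 0.87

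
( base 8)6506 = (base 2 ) 110101000110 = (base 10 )3398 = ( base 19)97G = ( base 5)102043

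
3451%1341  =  769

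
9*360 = 3240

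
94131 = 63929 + 30202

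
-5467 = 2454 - 7921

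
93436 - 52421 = 41015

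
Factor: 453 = 3^1 * 151^1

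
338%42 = 2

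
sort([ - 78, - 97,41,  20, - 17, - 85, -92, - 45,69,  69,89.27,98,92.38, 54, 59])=[ - 97,-92, - 85 , - 78, -45,  -  17,20 , 41,54, 59,69,69,89.27,92.38,98] 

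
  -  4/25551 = - 1 + 25547/25551  =  - 0.00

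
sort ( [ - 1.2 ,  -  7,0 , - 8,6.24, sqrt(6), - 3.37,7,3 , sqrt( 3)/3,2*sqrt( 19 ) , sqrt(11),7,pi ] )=[  -  8, - 7, - 3.37, - 1.2,0 , sqrt( 3)/3 , sqrt( 6 ) , 3, pi,sqrt ( 11),6.24,7,7,2 *sqrt( 19)]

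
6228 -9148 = - 2920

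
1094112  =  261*4192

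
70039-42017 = 28022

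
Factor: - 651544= - 2^3*23^1*3541^1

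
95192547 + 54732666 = 149925213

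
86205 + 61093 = 147298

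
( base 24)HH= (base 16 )1A9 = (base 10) 425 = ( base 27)fk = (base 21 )K5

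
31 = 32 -1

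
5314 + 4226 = 9540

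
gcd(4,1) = 1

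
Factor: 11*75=3^1*5^2 *11^1 =825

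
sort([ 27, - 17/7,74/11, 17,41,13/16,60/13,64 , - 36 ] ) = [ - 36 , - 17/7 , 13/16,  60/13, 74/11,17,27, 41, 64 ]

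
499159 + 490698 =989857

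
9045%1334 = 1041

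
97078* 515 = 49995170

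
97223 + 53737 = 150960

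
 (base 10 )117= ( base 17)6f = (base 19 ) 63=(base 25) 4H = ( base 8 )165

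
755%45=35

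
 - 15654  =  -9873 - 5781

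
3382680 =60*56378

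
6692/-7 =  - 956/1  =  - 956.00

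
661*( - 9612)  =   - 6353532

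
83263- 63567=19696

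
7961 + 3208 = 11169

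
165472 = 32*5171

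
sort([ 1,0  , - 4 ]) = [ - 4, 0, 1 ] 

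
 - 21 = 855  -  876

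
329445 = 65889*5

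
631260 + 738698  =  1369958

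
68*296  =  20128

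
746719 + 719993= 1466712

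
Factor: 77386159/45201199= 17^1*881^1*5167^1*45201199^( - 1 )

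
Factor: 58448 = 2^4 * 13^1* 281^1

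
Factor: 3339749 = 7^1*67^1* 7121^1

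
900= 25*36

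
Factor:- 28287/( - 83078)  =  2^( - 1)*3^2*7^1*449^1*41539^( -1 )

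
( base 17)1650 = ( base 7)25425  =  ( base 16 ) 1a4c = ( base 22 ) dk0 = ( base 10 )6732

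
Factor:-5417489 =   -  7^2*11^1 * 19^1*23^2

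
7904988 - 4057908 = 3847080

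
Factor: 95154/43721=2^1*3^1*15859^1 * 43721^ ( - 1)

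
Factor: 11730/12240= 2^( - 3 ) * 3^(-1 )*23^1 =23/24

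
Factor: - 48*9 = -2^4*3^3 = -432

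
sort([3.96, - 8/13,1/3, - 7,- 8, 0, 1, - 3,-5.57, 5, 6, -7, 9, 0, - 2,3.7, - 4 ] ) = [ - 8, - 7, - 7 , - 5.57 , - 4, - 3, - 2,  -  8/13,0,0,1/3,1, 3.7,3.96, 5, 6, 9 ]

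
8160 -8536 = - 376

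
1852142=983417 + 868725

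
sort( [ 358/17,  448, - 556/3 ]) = [ - 556/3  ,  358/17, 448 ]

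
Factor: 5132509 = 1447^1*3547^1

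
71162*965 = 68671330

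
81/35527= 81/35527 = 0.00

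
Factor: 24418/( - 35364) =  - 29/42 =-2^( - 1)*3^( - 1) * 7^( - 1)*29^1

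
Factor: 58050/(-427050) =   -  129/949 = - 3^1*13^(- 1)*43^1*73^( - 1)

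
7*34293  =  240051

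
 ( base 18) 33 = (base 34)1N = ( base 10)57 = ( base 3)2010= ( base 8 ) 71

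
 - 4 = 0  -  4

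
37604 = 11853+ 25751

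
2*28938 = 57876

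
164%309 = 164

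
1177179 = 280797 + 896382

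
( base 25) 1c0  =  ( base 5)12200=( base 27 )177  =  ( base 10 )925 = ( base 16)39D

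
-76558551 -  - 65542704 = -11015847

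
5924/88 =1481/22= 67.32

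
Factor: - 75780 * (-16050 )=2^3*3^3*5^3* 107^1 * 421^1 = 1216269000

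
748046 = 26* 28771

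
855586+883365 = 1738951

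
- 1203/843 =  - 401/281 = - 1.43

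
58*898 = 52084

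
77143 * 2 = 154286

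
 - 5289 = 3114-8403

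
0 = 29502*0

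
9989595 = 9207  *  1085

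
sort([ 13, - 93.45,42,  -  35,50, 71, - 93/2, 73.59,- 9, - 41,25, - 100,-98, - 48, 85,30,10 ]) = [  -  100, - 98,  -  93.45, - 48,-93/2,-41, - 35, - 9  ,  10,13,25,  30, 42 , 50 , 71,73.59, 85 ]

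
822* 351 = 288522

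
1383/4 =345 + 3/4=345.75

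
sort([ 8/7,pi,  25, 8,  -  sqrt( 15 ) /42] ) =[-sqrt( 15 ) /42,  8/7,pi, 8,25 ]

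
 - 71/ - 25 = 71/25 = 2.84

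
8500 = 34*250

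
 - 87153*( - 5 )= 435765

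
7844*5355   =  42004620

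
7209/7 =7209/7 = 1029.86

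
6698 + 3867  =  10565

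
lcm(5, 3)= 15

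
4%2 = 0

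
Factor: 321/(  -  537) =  - 107/179 = - 107^1*179^( - 1)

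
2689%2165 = 524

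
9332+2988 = 12320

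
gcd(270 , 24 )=6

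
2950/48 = 61 + 11/24 = 61.46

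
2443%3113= 2443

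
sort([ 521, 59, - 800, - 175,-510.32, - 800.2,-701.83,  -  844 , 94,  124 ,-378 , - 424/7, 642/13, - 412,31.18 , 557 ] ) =[  -  844, - 800.2, - 800, - 701.83, - 510.32 , - 412, - 378, - 175, - 424/7,  31.18,642/13, 59,  94, 124,  521 , 557]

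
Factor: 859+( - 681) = 2^1* 89^1  =  178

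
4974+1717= 6691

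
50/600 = 1/12 = 0.08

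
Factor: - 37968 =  - 2^4*3^1 * 7^1 * 113^1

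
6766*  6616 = 44763856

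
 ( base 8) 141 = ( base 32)31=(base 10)97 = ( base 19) 52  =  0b1100001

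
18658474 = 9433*1978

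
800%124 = 56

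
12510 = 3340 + 9170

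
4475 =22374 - 17899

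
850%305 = 240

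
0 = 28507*0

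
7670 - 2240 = 5430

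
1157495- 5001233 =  - 3843738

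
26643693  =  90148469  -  63504776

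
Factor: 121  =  11^2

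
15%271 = 15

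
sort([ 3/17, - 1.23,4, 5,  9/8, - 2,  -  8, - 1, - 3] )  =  [ - 8, - 3, - 2, -1.23, - 1 , 3/17,  9/8, 4, 5]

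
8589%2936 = 2717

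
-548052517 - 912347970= - 1460400487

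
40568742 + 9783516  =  50352258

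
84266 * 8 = 674128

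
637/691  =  637/691 = 0.92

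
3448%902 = 742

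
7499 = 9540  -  2041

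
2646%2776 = 2646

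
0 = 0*27578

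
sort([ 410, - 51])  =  [ - 51,410] 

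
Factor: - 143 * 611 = - 11^1*13^2*47^1 = - 87373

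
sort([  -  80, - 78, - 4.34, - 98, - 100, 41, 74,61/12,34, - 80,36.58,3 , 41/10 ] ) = [-100, - 98,  -  80, - 80, - 78, - 4.34,3,41/10, 61/12 , 34,36.58, 41,74 ]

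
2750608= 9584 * 287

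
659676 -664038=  - 4362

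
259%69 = 52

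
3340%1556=228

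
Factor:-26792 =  - 2^3 * 17^1 * 197^1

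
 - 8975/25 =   -  359 = -  359.00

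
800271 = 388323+411948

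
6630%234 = 78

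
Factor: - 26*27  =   - 2^1*3^3*13^1   =  - 702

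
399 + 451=850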